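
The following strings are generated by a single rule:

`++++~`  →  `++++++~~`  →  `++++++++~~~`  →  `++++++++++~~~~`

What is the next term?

The n-th term is 2n +'s then n-1 ~'s, where the shown terms are n = 2, 3, 4, 5.
Setting n = 6 gives 12, 5 characters in each block.

++++++++++++~~~~~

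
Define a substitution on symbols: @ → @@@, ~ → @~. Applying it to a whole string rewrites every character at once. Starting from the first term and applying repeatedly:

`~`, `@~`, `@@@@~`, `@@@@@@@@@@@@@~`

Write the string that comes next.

φ(@@@@@@@@@@@@@~) expands symbol-by-symbol to @@@ @@@ @@@ @@@ @@@ @@@ @@@ @@@ @@@ @@@ @@@ @@@ @@@ @~; joining the 14 pieces gives the next term.

@@@@@@@@@@@@@@@@@@@@@@@@@@@@@@@@@@@@@@@@~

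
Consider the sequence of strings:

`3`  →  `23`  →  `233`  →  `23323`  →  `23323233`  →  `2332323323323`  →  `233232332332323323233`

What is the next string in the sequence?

2332323323323233232332332323323323

This is a Fibonacci-style word recurrence s(k) = s(k−1)·s(k−2): e.g. 23·3 = 233.
Continuing: 233232332332323323233 · 2332323323323 gives term 8.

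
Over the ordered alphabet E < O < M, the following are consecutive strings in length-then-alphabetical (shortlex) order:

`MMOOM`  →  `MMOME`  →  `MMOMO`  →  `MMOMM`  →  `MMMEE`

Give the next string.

Find the rightmost character of MMMEE below M, bump it to the next letter, and reset everything to its right to E.

MMMEO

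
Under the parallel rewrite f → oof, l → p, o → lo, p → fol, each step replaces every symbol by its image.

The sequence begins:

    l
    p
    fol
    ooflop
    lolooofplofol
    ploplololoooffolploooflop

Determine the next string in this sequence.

φ(ploplololoooffolploooflop) expands symbol-by-symbol to fol p lo fol p lo p lo p lo lo lo oof oof lo p fol p lo lo lo oof p lo fol; joining the 25 pieces gives the next term.

folplofolploploplololooofooflopfolplololooofplofol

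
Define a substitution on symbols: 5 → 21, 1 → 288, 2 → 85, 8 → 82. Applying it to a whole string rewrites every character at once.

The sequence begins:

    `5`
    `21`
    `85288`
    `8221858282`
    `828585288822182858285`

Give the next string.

Rewriting the 21 symbols of 828585288822182858285 one by one yields 82 85 82 21 82 21 85 82 82 82 85 85 288 82 85 82 21 82 85 82 21; concatenated:

8285822182218582828285852888285822182858221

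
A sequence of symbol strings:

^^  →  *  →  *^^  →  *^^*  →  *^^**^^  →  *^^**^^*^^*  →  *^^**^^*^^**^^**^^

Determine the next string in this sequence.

*^^**^^*^^**^^**^^*^^**^^*^^*

Each term (from the third on) is the previous term followed by the one before it: term 3 = *·^^ = *^^.
Continuing: *^^**^^*^^**^^**^^ · *^^**^^*^^* gives term 8.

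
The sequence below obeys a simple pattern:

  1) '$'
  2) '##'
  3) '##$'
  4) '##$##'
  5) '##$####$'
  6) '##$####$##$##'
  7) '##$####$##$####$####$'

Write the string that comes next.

From term 3 onward, concatenate the last term with the second-to-last: ##·$ = ##$, ##$·## = ##$##, …
Continuing: ##$####$##$####$####$ · ##$####$##$## gives term 8.

##$####$##$####$####$##$####$##$##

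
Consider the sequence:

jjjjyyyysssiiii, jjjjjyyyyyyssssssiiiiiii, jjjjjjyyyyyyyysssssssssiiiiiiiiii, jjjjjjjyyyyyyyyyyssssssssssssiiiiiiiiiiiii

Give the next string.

Each string has the form j^{n+3} y^{2n+2} s^{3n} i^{3n+1} (n = 1, 2, …).
At n = 5 the blocks have lengths 8, 12, 15, 16.

jjjjjjjjyyyyyyyyyyyysssssssssssssssiiiiiiiiiiiiiiii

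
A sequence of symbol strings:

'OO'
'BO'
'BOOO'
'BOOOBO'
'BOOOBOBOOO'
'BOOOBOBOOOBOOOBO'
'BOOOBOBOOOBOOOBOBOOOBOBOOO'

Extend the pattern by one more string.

BOOOBOBOOOBOOOBOBOOOBOBOOOBOOOBOBOOOBOOOBO

From term 3 onward, concatenate the last term with the second-to-last: BO·OO = BOOO, BOOO·BO = BOOOBO, …
So term 8 is BOOOBOBOOOBOOOBOBOOOBOBOOO·BOOOBOBOOOBOOOBO.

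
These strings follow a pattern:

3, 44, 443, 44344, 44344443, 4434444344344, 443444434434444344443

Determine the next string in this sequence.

4434444344344443444434434444344344

Each term (from the third on) is the previous term followed by the one before it: term 3 = 44·3 = 443.
Continuing: 443444434434444344443 · 4434444344344 gives term 8.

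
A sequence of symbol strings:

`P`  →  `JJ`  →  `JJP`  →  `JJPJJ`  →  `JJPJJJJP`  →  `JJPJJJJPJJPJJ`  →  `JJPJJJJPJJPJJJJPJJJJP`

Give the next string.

This is a Fibonacci-style word recurrence s(k) = s(k−1)·s(k−2): e.g. JJ·P = JJP.
The next term joins JJPJJJJPJJPJJJJPJJJJP and JJPJJJJPJJPJJ.

JJPJJJJPJJPJJJJPJJJJPJJPJJJJPJJPJJ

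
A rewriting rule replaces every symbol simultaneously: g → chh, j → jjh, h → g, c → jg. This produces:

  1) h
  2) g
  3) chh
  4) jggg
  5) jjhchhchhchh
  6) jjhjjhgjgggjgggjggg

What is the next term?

jjhjjhgjjhjjhgchhjjhchhchhchhjjhchhchhchhjjhchhchhchh

φ(jjhjjhgjgggjgggjggg) expands symbol-by-symbol to jjh jjh g jjh jjh g chh jjh chh chh chh jjh chh chh chh jjh chh chh chh; joining the 19 pieces gives the next term.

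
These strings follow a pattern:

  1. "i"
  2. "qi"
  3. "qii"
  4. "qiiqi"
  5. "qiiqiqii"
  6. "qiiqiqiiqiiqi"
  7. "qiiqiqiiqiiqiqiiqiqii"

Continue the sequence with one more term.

From term 3 onward, concatenate the last term with the second-to-last: qi·i = qii, qii·qi = qiiqi, …
The next term joins qiiqiqiiqiiqiqiiqiqii and qiiqiqiiqiiqi.

qiiqiqiiqiiqiqiiqiqiiqiiqiqiiqiiqi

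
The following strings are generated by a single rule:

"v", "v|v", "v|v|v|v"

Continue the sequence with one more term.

Every step duplicates the string with '|' between the halves.
So the next term is two copies of v|v|v|v with '|' between the halves.

v|v|v|v|v|v|v|v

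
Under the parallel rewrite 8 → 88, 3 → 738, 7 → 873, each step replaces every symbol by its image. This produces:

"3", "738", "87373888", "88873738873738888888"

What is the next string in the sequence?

888888873738873738888887373887373888888888888888

Replace each of the 20 characters of 88873738873738888888 in place — 88 88 88 873 738 873 738 88 88 873 738 873 738 88 88 88 88 88 88 88 — and concatenate.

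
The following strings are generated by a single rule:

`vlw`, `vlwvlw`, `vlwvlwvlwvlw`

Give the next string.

Every step duplicates the string.
So the next term is two copies of vlwvlwvlwvlw.

vlwvlwvlwvlwvlwvlwvlwvlw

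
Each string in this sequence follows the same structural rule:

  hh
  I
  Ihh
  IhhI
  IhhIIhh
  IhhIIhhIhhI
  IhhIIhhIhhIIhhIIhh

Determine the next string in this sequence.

This is a Fibonacci-style word recurrence s(k) = s(k−1)·s(k−2): e.g. I·hh = Ihh.
So term 8 is IhhIIhhIhhIIhhIIhh·IhhIIhhIhhI.

IhhIIhhIhhIIhhIIhhIhhIIhhIhhI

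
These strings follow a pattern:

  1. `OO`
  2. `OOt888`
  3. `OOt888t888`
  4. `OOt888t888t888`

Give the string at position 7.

The strings grow by a fixed suffix t888 each time.
From OOt888t888t888, 3 further steps: OOt888t888t888 → OOt888t888t888t888 → OOt888t888t888t888t888 → (answer).

OOt888t888t888t888t888t888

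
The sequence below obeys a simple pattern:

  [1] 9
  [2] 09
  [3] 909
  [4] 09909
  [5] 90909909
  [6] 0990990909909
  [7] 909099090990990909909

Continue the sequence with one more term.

0990990909909909099090990990909909

From term 3 onward, concatenate the second-to-last term with the last: 9·09 = 909, 09·909 = 09909, …
So term 8 is 0990990909909·909099090990990909909.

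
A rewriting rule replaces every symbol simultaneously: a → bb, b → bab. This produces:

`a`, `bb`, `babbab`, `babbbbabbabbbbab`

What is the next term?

Rewriting the 16 symbols of babbbbabbabbbbab one by one yields bab bb bab bab bab bab bb bab bab bb bab bab bab bab bb bab; concatenated:

babbbbabbabbabbabbbbabbabbbbabbabbabbabbbbab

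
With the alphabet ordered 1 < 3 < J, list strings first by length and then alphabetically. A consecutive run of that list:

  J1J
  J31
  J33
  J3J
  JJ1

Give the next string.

The successor of JJ1 increments the rightmost position that isn't already J and resets every position after it to 1.

JJ3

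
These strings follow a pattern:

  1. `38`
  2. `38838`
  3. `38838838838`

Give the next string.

Every step duplicates the string with '8' between the halves.
One more doubling of 38838838838 gives the answer.

38838838838838838838838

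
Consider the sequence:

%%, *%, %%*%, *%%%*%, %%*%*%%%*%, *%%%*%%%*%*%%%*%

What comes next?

Each term (from the third on) is the two preceding terms concatenated in order: term 3 = %%·*% = %%*%.
Continuing: %%*%*%%%*% · *%%%*%%%*%*%%%*% gives term 7.

%%*%*%%%*%*%%%*%%%*%*%%%*%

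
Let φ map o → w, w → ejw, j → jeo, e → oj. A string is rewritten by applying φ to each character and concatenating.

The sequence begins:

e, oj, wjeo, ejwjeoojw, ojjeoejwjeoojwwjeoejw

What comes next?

wjeojeoojwojjeoejwjeoojwwjeoejwejwjeoojwojjeoejw

Replace each of the 21 characters of ojjeoejwjeoojwwjeoejw in place — w jeo jeo oj w oj jeo ejw jeo oj w w jeo ejw ejw jeo oj w oj jeo ejw — and concatenate.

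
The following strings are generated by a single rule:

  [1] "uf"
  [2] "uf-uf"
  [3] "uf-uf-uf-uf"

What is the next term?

uf-uf-uf-uf-uf-uf-uf-uf

s(k+1) = s(k)·-·s(k) — each term doubles the last with '-' between the halves.
So the next term is two copies of uf-uf-uf-uf with '-' between the halves.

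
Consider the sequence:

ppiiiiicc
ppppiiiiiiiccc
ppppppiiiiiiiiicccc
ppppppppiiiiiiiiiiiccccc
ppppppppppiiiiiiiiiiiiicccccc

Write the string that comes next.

Term n consists of 2n p's, followed by 2n+3 i's, followed by n+1 c's (n = 1, 2, …).
Setting n = 6 gives 12, 15, 7 characters in each block.

ppppppppppppiiiiiiiiiiiiiiiccccccc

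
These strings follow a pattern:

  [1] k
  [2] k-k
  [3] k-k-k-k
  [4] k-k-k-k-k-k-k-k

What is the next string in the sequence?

k-k-k-k-k-k-k-k-k-k-k-k-k-k-k-k

Every step duplicates the string with '-' between the halves.
One more doubling of k-k-k-k-k-k-k-k gives the answer.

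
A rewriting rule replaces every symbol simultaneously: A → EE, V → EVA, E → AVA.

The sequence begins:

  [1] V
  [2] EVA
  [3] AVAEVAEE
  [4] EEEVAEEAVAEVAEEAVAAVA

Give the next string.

Replace each of the 21 characters of EEEVAEEAVAEVAEEAVAAVA in place — AVA AVA AVA EVA EE AVA AVA EE EVA EE AVA EVA EE AVA AVA EE EVA EE EE EVA EE — and concatenate.

AVAAVAAVAEVAEEAVAAVAEEEVAEEAVAEVAEEAVAAVAEEEVAEEEEEVAEE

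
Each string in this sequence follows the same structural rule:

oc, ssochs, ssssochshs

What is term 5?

ssssssssochshshshs

Each term wraps the previous one in ss on the left and hs on the right.
From ssssochshs, 2 further steps: ssssochshs → ssssssochshshs → (answer).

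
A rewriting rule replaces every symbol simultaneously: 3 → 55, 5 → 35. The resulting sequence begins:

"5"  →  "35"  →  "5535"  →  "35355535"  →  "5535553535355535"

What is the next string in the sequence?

35355535353555355535553535355535

Applying the rule to each of the 16 symbols of 5535553535355535 gives the pieces 35 35 55 35 35 35 55 35 55 35 55 35 35 35 55 35, which concatenate to the answer.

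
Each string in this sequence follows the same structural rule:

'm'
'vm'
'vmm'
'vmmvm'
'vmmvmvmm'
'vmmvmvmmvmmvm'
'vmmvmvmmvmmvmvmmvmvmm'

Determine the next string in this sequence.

vmmvmvmmvmmvmvmmvmvmmvmmvmvmmvmmvm

Each term (from the third on) is the previous term followed by the one before it: term 3 = vm·m = vmm.
Continuing: vmmvmvmmvmmvmvmmvmvmm · vmmvmvmmvmmvm gives term 8.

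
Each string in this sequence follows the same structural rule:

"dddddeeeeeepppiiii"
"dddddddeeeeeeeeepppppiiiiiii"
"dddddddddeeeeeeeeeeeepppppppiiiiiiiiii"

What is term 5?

dddddddddddddeeeeeeeeeeeeeeeeeepppppppppppiiiiiiiiiiiiiiii

Reading off run lengths: d runs 5, 7, 9; e runs 6, 9, 12; p runs 3, 5, 7; i runs 4, 7, 10 — each is linear in n (n = 1, 2, …).
At n = 5 the blocks have lengths 13, 18, 11, 16.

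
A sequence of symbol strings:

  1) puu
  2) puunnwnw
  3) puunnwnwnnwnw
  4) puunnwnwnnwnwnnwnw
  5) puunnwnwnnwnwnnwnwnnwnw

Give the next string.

puunnwnwnnwnwnnwnwnnwnwnnwnw

The strings grow by a fixed suffix nnwnw each time.
One more step from puunnwnwnnwnwnnwnwnnwnw gives the answer.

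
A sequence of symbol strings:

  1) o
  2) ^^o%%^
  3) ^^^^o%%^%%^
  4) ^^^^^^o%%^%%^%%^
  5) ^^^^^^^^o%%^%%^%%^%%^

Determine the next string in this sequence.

^^^^^^^^^^o%%^%%^%%^%%^%%^

Every step adds ^^ to the front and %%^ to the end of the previous string.
So the next term is ^^·^^^^^^^^o%%^%%^%%^%%^·%%^.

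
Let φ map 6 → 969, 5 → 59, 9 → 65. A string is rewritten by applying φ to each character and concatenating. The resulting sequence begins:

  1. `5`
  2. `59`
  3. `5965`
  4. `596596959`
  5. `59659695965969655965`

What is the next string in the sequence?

Applying the rule to each of the 20 symbols of 59659695965969655965 gives the pieces 59 65 969 59 65 969 65 59 65 969 59 65 969 65 969 59 59 65 969 59, which concatenate to the answer.

5965969596596965596596959659696596959596596959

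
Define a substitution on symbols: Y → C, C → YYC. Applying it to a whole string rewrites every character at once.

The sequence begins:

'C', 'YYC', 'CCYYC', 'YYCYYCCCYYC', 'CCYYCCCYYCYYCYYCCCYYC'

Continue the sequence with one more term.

Rewriting the 21 symbols of CCYYCCCYYCYYCYYCCCYYC one by one yields YYC YYC C C YYC YYC YYC C C YYC C C YYC C C YYC YYC YYC C C YYC; concatenated:

YYCYYCCCYYCYYCYYCCCYYCCCYYCCCYYCYYCYYCCCYYC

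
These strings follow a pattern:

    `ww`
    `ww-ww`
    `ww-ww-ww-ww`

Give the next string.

ww-ww-ww-ww-ww-ww-ww-ww

s(k+1) = s(k)·-·s(k) — each term doubles the last with '-' between the halves.
So the next term is two copies of ww-ww-ww-ww with '-' between the halves.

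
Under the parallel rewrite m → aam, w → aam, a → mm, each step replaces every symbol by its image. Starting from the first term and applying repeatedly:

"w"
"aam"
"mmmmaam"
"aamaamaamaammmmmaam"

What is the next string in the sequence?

Replace each of the 19 characters of aamaamaamaammmmmaam in place — mm mm aam mm mm aam mm mm aam mm mm aam aam aam aam aam mm mm aam — and concatenate.

mmmmaammmmmaammmmmaammmmmaamaamaamaamaammmmmaam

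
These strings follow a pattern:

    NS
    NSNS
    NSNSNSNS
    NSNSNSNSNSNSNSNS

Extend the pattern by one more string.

Each string is two copies of the previous one concatenated.
So the next term is two copies of NSNSNSNSNSNSNSNS.

NSNSNSNSNSNSNSNSNSNSNSNSNSNSNSNS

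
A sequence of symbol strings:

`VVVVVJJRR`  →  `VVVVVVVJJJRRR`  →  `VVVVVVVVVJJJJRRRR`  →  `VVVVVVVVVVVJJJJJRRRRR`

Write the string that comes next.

The n-th term is 2n+1 V's then n J's then n R's, where the shown terms are n = 2, 3, 4, 5.
At n = 6 the blocks have lengths 13, 6, 6.

VVVVVVVVVVVVVJJJJJJRRRRRR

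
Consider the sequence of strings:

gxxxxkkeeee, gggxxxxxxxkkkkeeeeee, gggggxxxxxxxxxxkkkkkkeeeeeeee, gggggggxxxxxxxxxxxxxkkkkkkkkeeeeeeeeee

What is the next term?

Reading off run lengths: g runs 1, 3, 5, 7; x runs 4, 7, 10, 13; k runs 2, 4, 6, 8; e runs 4, 6, 8, 10 — each is linear in n (n = 1, 2, …).
For the next term, n = 5, so the run lengths are 9, 16, 10, 12.

gggggggggxxxxxxxxxxxxxxxxkkkkkkkkkkeeeeeeeeeeee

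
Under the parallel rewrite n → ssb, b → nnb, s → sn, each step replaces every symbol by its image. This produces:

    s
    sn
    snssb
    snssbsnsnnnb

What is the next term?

snssbsnsnnnbsnssbsnssbssbssbnnb

Expanding snssbsnsnnnb: s→sn, n→ssb, s→sn, s→sn, b→nnb, s→sn, n→ssb, s→sn, n→ssb, n→ssb, n→ssb, b→nnb. Concatenated: sn ssb sn sn nnb sn ssb sn ssb ssb ssb nnb.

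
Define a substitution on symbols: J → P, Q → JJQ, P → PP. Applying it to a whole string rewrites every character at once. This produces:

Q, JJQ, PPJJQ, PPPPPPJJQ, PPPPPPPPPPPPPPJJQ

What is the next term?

Applying the rule to each of the 17 symbols of PPPPPPPPPPPPPPJJQ gives the pieces PP PP PP PP PP PP PP PP PP PP PP PP PP PP P P JJQ, which concatenate to the answer.

PPPPPPPPPPPPPPPPPPPPPPPPPPPPPPJJQ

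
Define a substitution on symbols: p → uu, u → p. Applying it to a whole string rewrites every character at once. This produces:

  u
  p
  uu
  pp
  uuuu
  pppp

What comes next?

Apply φ to pppp symbol by symbol: p→uu, p→uu, p→uu, p→uu; joined: uu uu uu uu.

uuuuuuuu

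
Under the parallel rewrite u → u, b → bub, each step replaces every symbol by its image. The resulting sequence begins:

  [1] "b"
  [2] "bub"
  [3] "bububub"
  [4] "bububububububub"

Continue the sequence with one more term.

Replace each of the 15 characters of bububububububub in place — bub u bub u bub u bub u bub u bub u bub u bub — and concatenate.

bububububububububububububububub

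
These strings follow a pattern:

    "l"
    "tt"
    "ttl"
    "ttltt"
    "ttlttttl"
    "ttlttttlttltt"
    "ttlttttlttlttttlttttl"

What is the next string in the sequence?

ttlttttlttlttttlttttlttlttttlttltt

This is a Fibonacci-style word recurrence s(k) = s(k−1)·s(k−2): e.g. tt·l = ttl.
Continuing: ttlttttlttlttttlttttl · ttlttttlttltt gives term 8.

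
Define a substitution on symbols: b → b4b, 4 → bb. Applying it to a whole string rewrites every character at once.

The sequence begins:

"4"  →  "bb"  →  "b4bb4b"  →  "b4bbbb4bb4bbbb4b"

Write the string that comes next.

b4bbbb4bb4bb4bb4bbbb4bb4bbbb4bb4bb4bb4bbbb4b

Applying the rule to each of the 16 symbols of b4bbbb4bb4bbbb4b gives the pieces b4b bb b4b b4b b4b b4b bb b4b b4b bb b4b b4b b4b b4b bb b4b, which concatenate to the answer.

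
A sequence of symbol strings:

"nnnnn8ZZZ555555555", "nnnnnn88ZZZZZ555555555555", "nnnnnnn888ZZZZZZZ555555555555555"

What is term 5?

nnnnnnnnn88888ZZZZZZZZZZZ555555555555555555555

Term n consists of n+3 n's, followed by n-1 8's, followed by 2n-1 Z's, followed by 3n+3 5's, where the shown terms are n = 2, 3, 4.
For term 5, n = 6, so the run lengths are 9, 5, 11, 21.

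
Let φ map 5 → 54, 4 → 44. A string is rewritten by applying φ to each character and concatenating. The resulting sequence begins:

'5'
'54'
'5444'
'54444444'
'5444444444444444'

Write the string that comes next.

Replace each of the 16 characters of 5444444444444444 in place — 54 44 44 44 44 44 44 44 44 44 44 44 44 44 44 44 — and concatenate.

54444444444444444444444444444444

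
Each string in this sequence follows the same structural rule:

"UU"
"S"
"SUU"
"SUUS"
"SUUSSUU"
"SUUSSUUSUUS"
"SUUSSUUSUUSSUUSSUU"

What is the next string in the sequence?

This is a Fibonacci-style word recurrence s(k) = s(k−1)·s(k−2): e.g. S·UU = SUU.
So term 8 is SUUSSUUSUUSSUUSSUU·SUUSSUUSUUS.

SUUSSUUSUUSSUUSSUUSUUSSUUSUUS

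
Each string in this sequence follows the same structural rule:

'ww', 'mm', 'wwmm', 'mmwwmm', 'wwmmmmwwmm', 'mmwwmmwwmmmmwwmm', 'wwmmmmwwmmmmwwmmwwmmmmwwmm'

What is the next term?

mmwwmmwwmmmmwwmmwwmmmmwwmmmmwwmmwwmmmmwwmm

From term 3 onward, concatenate the second-to-last term with the last: ww·mm = wwmm, mm·wwmm = mmwwmm, …
The next term joins mmwwmmwwmmmmwwmm and wwmmmmwwmmmmwwmmwwmmmmwwmm.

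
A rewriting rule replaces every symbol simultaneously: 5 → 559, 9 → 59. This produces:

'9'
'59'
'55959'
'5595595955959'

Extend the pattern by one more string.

Rewriting the 13 symbols of 5595595955959 one by one yields 559 559 59 559 559 59 559 59 559 559 59 559 59; concatenated:

5595595955955959559595595595955959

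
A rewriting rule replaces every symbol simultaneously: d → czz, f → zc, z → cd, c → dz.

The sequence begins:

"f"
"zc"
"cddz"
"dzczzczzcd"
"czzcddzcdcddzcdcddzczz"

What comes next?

Rewriting the 22 symbols of czzcddzcdcddzcdcddzczz one by one yields dz cd cd dz czz czz cd dz czz dz czz czz cd dz czz dz czz czz cd dz cd cd; concatenated:

dzcdcddzczzczzcddzczzdzczzczzcddzczzdzczzczzcddzcdcd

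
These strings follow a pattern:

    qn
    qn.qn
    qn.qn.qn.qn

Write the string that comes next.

Each string is two copies of the previous one joined by '.'.
So the next term is two copies of qn.qn.qn.qn with '.' between the halves.

qn.qn.qn.qn.qn.qn.qn.qn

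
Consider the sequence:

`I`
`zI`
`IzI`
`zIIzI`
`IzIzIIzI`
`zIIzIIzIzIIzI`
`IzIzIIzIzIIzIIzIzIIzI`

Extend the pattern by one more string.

zIIzIIzIzIIzIIzIzIIzIzIIzIIzIzIIzI

Each term (from the third on) is the two preceding terms concatenated in order: term 3 = I·zI = IzI.
The next term joins zIIzIIzIzIIzI and IzIzIIzIzIIzIIzIzIIzI.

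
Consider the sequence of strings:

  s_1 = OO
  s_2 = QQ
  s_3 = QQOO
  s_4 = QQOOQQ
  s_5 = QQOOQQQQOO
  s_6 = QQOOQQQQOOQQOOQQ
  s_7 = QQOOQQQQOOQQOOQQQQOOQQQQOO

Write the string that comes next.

QQOOQQQQOOQQOOQQQQOOQQQQOOQQOOQQQQOOQQOOQQ

Each term (from the third on) is the previous term followed by the one before it: term 3 = QQ·OO = QQOO.
So term 8 is QQOOQQQQOOQQOOQQQQOOQQQQOO·QQOOQQQQOOQQOOQQ.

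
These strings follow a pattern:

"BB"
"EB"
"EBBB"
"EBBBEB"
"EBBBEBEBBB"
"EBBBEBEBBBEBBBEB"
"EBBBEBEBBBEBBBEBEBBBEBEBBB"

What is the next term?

EBBBEBEBBBEBBBEBEBBBEBEBBBEBBBEBEBBBEBBBEB

This is a Fibonacci-style word recurrence s(k) = s(k−1)·s(k−2): e.g. EB·BB = EBBB.
So term 8 is EBBBEBEBBBEBBBEBEBBBEBEBBB·EBBBEBEBBBEBBBEB.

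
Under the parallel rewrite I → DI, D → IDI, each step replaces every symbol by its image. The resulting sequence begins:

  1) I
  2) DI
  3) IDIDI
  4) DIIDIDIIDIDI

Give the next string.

IDIDIDIIDIDIIDIDIDIIDIDIIDIDI

Expanding DIIDIDIIDIDI: D→IDI, I→DI, I→DI, D→IDI, I→DI, D→IDI, I→DI, I→DI, D→IDI, I→DI, D→IDI, I→DI. Concatenated: IDI DI DI IDI DI IDI DI DI IDI DI IDI DI.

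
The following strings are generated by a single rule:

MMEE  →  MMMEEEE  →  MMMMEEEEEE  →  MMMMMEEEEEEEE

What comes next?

Each string has the form M^{n+1} E^{2n} (n = 1, 2, …).
Setting n = 5 gives 6, 10 characters in each block.

MMMMMMEEEEEEEEEE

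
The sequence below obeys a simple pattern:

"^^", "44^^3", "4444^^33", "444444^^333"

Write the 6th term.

4444444444^^33333

s(k+1) = 44·s(k)·3, so each term gains 44 as a prefix and 3 as a suffix.
From 444444^^333, 2 further steps: 444444^^333 → 44444444^^3333 → (answer).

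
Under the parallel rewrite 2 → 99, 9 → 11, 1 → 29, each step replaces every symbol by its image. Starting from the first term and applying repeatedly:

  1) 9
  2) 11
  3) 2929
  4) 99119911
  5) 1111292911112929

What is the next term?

Replace each of the 16 characters of 1111292911112929 in place — 29 29 29 29 99 11 99 11 29 29 29 29 99 11 99 11 — and concatenate.

29292929991199112929292999119911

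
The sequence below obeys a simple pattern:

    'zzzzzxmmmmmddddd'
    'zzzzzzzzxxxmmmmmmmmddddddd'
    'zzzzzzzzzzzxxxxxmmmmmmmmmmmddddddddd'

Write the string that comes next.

Reading off run lengths: z runs 5, 8, 11; x runs 1, 3, 5; m runs 5, 8, 11; d runs 5, 7, 9 — each is linear in n (n = 1, 2, …).
For the next term, n = 4, so the run lengths are 14, 7, 14, 11.

zzzzzzzzzzzzzzxxxxxxxmmmmmmmmmmmmmmddddddddddd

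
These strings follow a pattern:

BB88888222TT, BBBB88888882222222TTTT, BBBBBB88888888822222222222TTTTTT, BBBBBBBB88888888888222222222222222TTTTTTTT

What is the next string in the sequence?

Reading off run lengths: B runs 2, 4, 6, 8; 8 runs 5, 7, 9, 11; 2 runs 3, 7, 11, 15; T runs 2, 4, 6, 8 — each is linear in n (n = 1, 2, …).
For the next term, n = 5, so the run lengths are 10, 13, 19, 10.

BBBBBBBBBB88888888888882222222222222222222TTTTTTTTTT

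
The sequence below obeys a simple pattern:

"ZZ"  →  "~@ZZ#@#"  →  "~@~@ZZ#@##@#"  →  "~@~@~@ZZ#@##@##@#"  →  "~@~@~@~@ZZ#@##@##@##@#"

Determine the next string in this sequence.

s(k+1) = ~@·s(k)·#@#, so each term gains ~@ as a prefix and #@# as a suffix.
So the next term is ~@·~@~@~@~@ZZ#@##@##@##@#·#@#.

~@~@~@~@~@ZZ#@##@##@##@##@#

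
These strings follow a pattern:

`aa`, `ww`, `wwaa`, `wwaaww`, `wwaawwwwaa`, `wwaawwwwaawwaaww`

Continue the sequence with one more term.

This is a Fibonacci-style word recurrence s(k) = s(k−1)·s(k−2): e.g. ww·aa = wwaa.
Continuing: wwaawwwwaawwaaww · wwaawwwwaa gives term 7.

wwaawwwwaawwaawwwwaawwwwaa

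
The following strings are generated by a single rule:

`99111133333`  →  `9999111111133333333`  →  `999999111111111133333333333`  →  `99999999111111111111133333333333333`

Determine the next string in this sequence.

The n-th term is 2n 9's then 3n+1 1's then 3n+2 3's (n = 1, 2, …).
For the next term, n = 5, so the run lengths are 10, 16, 17.

9999999999111111111111111133333333333333333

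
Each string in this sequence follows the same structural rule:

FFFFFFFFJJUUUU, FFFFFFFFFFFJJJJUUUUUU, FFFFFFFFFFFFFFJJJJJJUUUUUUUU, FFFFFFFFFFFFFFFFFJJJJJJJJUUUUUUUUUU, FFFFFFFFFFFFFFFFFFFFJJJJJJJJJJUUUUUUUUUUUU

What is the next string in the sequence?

FFFFFFFFFFFFFFFFFFFFFFFJJJJJJJJJJJJUUUUUUUUUUUUUU

The n-th term is 3n+2 F's then 2n-2 J's then 2n U's, where the shown terms are n = 2, 3, 4, 5, 6.
Setting n = 7 gives 23, 12, 14 characters in each block.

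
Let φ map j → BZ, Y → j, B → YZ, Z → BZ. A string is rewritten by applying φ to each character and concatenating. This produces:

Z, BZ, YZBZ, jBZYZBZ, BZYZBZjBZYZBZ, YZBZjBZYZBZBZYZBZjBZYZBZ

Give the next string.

Replace each of the 24 characters of YZBZjBZYZBZBZYZBZjBZYZBZ in place — j BZ YZ BZ BZ YZ BZ j BZ YZ BZ YZ BZ j BZ YZ BZ BZ YZ BZ j BZ YZ BZ — and concatenate.

jBZYZBZBZYZBZjBZYZBZYZBZjBZYZBZBZYZBZjBZYZBZ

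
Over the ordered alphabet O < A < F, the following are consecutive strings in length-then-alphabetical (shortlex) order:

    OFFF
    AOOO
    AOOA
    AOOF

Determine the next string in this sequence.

AOAO

Find the rightmost character of AOOF below F, bump it to the next letter, and reset everything to its right to O.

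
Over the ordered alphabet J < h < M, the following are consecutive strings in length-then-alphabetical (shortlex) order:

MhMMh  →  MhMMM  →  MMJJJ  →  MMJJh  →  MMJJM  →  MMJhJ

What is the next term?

MMJhh

Treat MMJhJ as a base-3 numeral over the given alphabet and add one, carrying through any trailing M's.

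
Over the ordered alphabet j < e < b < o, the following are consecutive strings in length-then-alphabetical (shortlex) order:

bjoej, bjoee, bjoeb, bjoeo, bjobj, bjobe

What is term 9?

Advancing 3 positions from bjobe through bjobe → bjobb → bjobo reaches term 9.

bjooj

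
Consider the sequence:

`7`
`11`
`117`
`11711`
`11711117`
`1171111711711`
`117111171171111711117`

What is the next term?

This is a Fibonacci-style word recurrence s(k) = s(k−1)·s(k−2): e.g. 11·7 = 117.
The next term joins 117111171171111711117 and 1171111711711.

1171111711711117111171171111711711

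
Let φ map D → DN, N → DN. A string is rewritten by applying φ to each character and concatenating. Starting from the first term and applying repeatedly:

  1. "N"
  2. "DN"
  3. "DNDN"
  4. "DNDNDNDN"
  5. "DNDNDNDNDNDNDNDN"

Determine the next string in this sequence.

DNDNDNDNDNDNDNDNDNDNDNDNDNDNDNDN

Applying the rule to each of the 16 symbols of DNDNDNDNDNDNDNDN gives the pieces DN DN DN DN DN DN DN DN DN DN DN DN DN DN DN DN, which concatenate to the answer.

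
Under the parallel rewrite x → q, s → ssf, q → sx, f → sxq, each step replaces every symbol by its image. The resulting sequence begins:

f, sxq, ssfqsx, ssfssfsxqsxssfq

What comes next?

ssfssfsxqssfssfsxqssfqsxssfqssfssfsxqsx

Replace each of the 15 characters of ssfssfsxqsxssfq in place — ssf ssf sxq ssf ssf sxq ssf q sx ssf q ssf ssf sxq sx — and concatenate.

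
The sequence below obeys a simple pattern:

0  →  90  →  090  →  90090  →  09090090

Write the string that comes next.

9009009090090

Each term (from the third on) is the two preceding terms concatenated in order: term 3 = 0·90 = 090.
Continuing: 90090 · 09090090 gives term 6.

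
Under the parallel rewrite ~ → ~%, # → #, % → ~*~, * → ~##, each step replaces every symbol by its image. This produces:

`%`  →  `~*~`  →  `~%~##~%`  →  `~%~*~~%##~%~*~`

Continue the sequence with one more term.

φ(~%~*~~%##~%~*~) expands symbol-by-symbol to ~% ~*~ ~% ~## ~% ~% ~*~ # # ~% ~*~ ~% ~## ~%; joining the 14 pieces gives the next term.

~%~*~~%~##~%~%~*~##~%~*~~%~##~%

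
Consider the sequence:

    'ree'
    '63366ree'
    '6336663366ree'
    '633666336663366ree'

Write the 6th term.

Every step adds 63366 at the front: s(k+1) = 63366·s(k).
From 633666336663366ree, 2 further steps: 633666336663366ree → 63366633666336663366ree → (answer).

6336663366633666336663366ree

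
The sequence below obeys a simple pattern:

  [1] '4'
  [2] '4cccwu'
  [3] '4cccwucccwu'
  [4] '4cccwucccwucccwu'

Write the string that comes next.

The strings grow by a fixed suffix cccwu each time.
So the next term is 4cccwucccwucccwu·cccwu.

4cccwucccwucccwucccwu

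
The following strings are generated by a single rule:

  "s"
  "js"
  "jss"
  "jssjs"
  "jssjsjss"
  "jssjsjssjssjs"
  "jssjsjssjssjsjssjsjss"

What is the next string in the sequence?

Each term (from the third on) is the previous term followed by the one before it: term 3 = js·s = jss.
Continuing: jssjsjssjssjsjssjsjss · jssjsjssjssjs gives term 8.

jssjsjssjssjsjssjsjssjssjsjssjssjs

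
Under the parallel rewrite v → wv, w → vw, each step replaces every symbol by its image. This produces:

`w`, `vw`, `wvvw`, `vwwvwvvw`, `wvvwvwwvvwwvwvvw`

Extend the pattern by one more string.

Applying the rule to each of the 16 symbols of wvvwvwwvvwwvwvvw gives the pieces vw wv wv vw wv vw vw wv wv vw vw wv vw wv wv vw, which concatenate to the answer.

vwwvwvvwwvvwvwwvwvvwvwwvvwwvwvvw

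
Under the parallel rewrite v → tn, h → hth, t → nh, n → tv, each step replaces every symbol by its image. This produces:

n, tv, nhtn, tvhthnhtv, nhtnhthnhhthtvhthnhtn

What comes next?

tvhthnhtvhthnhhthtvhthhthnhhthnhtnhthnhhthtvhthnhtv

Applying the rule to each of the 21 symbols of nhtnhthnhhthtvhthnhtn gives the pieces tv hth nh tv hth nh hth tv hth hth nh hth nh tn hth nh hth tv hth nh tv, which concatenate to the answer.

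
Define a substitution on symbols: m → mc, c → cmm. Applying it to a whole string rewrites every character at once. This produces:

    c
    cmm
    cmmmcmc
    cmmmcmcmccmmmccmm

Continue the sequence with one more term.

Applying the rule to each of the 17 symbols of cmmmcmcmccmmmccmm gives the pieces cmm mc mc mc cmm mc cmm mc cmm cmm mc mc mc cmm cmm mc mc, which concatenate to the answer.

cmmmcmcmccmmmccmmmccmmcmmmcmcmccmmcmmmcmc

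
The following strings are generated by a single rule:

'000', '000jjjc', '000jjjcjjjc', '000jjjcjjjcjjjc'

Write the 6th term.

000jjjcjjjcjjjcjjjcjjjc

Every step adds jjjc to the end: s(k+1) = s(k)·jjjc.
From 000jjjcjjjcjjjc, 2 further steps: 000jjjcjjjcjjjc → 000jjjcjjjcjjjcjjjc → (answer).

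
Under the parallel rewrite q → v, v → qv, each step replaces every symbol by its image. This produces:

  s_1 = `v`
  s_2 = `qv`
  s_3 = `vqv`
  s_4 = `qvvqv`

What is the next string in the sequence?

Expanding qvvqv: q→v, v→qv, v→qv, q→v, v→qv. Concatenated: v qv qv v qv.

vqvqvvqv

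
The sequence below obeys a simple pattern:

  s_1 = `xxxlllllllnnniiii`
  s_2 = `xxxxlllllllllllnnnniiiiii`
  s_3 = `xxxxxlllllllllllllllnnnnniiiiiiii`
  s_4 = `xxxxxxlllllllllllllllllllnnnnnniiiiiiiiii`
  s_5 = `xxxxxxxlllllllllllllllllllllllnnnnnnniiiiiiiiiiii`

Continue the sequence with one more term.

xxxxxxxxlllllllllllllllllllllllllllnnnnnnnniiiiiiiiiiiiii

Term n consists of n+2 x's, followed by 4n+3 l's, followed by n+2 n's, followed by 2n+2 i's (n = 1, 2, …).
For the next term, n = 6, so the run lengths are 8, 27, 8, 14.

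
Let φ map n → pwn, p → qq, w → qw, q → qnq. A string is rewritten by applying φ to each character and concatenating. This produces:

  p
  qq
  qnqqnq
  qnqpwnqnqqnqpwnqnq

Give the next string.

Rewriting the 18 symbols of qnqpwnqnqqnqpwnqnq one by one yields qnq pwn qnq qq qw pwn qnq pwn qnq qnq pwn qnq qq qw pwn qnq pwn qnq; concatenated:

qnqpwnqnqqqqwpwnqnqpwnqnqqnqpwnqnqqqqwpwnqnqpwnqnq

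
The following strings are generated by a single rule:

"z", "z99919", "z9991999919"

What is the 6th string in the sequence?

The strings grow by a fixed suffix 99919 each time.
From z9991999919, 3 further steps: z9991999919 → z999199991999919 → z99919999199991999919 → (answer).

z9991999919999199991999919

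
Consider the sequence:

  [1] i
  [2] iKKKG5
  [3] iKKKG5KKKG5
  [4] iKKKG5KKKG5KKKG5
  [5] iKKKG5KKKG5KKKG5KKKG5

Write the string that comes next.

Every step adds KKKG5 to the end: s(k+1) = s(k)·KKKG5.
Applying this once more to iKKKG5KKKG5KKKG5KKKG5:

iKKKG5KKKG5KKKG5KKKG5KKKG5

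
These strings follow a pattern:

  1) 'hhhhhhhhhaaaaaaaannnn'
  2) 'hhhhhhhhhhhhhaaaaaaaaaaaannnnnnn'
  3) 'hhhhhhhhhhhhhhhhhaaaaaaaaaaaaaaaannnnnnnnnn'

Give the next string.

Reading off run lengths: h runs 9, 13, 17; a runs 8, 12, 16; n runs 4, 7, 10 — each is linear in n, where the shown terms are n = 2, 3, 4.
At n = 5 the blocks have lengths 21, 20, 13.

hhhhhhhhhhhhhhhhhhhhhaaaaaaaaaaaaaaaaaaaannnnnnnnnnnnn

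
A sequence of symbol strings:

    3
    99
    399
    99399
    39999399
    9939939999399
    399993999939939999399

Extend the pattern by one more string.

9939939999399399993999939939999399

This is a Fibonacci-style word recurrence s(k) = s(k−2)·s(k−1): e.g. 3·99 = 399.
The next term joins 9939939999399 and 399993999939939999399.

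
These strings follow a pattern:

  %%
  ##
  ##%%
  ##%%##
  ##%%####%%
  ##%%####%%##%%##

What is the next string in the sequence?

Each term (from the third on) is the previous term followed by the one before it: term 3 = ##·%% = ##%%.
So term 7 is ##%%####%%##%%##·##%%####%%.

##%%####%%##%%####%%####%%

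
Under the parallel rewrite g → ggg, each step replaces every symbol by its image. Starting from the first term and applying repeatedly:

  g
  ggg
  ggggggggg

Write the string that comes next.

Rewriting each symbol of ggggggggg: g→ggg, g→ggg, g→ggg, g→ggg, g→ggg, g→ggg, g→ggg, g→ggg, g→ggg, which concatenates to ggg ggg ggg ggg ggg ggg ggg ggg ggg.

ggggggggggggggggggggggggggg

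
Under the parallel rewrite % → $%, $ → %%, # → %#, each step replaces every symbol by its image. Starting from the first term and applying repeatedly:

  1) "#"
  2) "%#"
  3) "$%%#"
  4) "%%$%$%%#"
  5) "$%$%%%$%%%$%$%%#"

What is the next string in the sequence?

Rewriting the 16 symbols of $%$%%%$%%%$%$%%# one by one yields %% $% %% $% $% $% %% $% $% $% %% $% %% $% $% %#; concatenated:

%%$%%%$%$%$%%%$%$%$%%%$%%%$%$%%#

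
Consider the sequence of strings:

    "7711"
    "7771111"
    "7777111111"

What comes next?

7777711111111

Term n consists of n+1 7's, followed by 2n 1's (n = 1, 2, …).
Setting n = 4 gives 5, 8 characters in each block.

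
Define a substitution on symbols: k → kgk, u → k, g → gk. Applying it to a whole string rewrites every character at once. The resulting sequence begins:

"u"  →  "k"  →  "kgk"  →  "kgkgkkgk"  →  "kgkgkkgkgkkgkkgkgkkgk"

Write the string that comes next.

Applying the rule to each of the 21 symbols of kgkgkkgkgkkgkkgkgkkgk gives the pieces kgk gk kgk gk kgk kgk gk kgk gk kgk kgk gk kgk kgk gk kgk gk kgk kgk gk kgk, which concatenate to the answer.

kgkgkkgkgkkgkkgkgkkgkgkkgkkgkgkkgkkgkgkkgkgkkgkkgkgkkgk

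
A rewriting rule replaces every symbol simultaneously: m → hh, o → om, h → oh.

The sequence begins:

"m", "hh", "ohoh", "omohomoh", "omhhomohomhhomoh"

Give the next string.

Applying the rule to each of the 16 symbols of omhhomohomhhomoh gives the pieces om hh oh oh om hh om oh om hh oh oh om hh om oh, which concatenate to the answer.

omhhohohomhhomohomhhohohomhhomoh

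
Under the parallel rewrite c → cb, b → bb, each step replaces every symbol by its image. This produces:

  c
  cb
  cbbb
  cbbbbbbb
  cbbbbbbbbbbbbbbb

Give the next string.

Rewriting the 16 symbols of cbbbbbbbbbbbbbbb one by one yields cb bb bb bb bb bb bb bb bb bb bb bb bb bb bb bb; concatenated:

cbbbbbbbbbbbbbbbbbbbbbbbbbbbbbbb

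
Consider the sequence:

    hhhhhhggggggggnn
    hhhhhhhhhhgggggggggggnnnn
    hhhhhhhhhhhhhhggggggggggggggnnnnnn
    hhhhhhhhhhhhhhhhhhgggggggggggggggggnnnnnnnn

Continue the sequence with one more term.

hhhhhhhhhhhhhhhhhhhhhhggggggggggggggggggggnnnnnnnnnn

Each string has the form h^{4n-2} g^{3n+2} n^{2n-2}, where the shown terms are n = 2, 3, 4, 5.
At n = 6 the blocks have lengths 22, 20, 10.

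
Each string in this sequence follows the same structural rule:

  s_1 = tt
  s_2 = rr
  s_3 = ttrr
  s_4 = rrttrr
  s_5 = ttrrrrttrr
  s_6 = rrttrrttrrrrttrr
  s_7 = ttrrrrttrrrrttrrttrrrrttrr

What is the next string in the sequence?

rrttrrttrrrrttrrttrrrrttrrrrttrrttrrrrttrr

From term 3 onward, concatenate the second-to-last term with the last: tt·rr = ttrr, rr·ttrr = rrttrr, …
Continuing: rrttrrttrrrrttrr · ttrrrrttrrrrttrrttrrrrttrr gives term 8.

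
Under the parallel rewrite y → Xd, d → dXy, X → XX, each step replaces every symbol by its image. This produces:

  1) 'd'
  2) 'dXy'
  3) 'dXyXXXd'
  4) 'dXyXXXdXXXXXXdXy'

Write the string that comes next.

dXyXXXdXXXXXXdXyXXXXXXXXXXXXdXyXXXd

Replace each of the 16 characters of dXyXXXdXXXXXXdXy in place — dXy XX Xd XX XX XX dXy XX XX XX XX XX XX dXy XX Xd — and concatenate.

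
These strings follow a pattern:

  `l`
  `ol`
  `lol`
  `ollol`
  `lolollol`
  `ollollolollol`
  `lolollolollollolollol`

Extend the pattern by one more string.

Each term (from the third on) is the two preceding terms concatenated in order: term 3 = l·ol = lol.
So term 8 is ollollolollol·lolollolollollolollol.

ollollolollollolollolollollolollol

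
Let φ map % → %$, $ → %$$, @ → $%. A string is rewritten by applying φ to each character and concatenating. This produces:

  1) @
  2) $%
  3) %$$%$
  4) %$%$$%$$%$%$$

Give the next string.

%$%$$%$%$$%$$%$%$$%$$%$%$$%$%$$%$$

Replace each of the 13 characters of %$%$$%$$%$%$$ in place — %$ %$$ %$ %$$ %$$ %$ %$$ %$$ %$ %$$ %$ %$$ %$$ — and concatenate.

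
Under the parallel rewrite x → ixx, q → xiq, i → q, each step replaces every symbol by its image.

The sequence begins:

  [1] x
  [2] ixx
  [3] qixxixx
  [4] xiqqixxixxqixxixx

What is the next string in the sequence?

ixxqxiqxiqqixxixxqixxixxxiqqixxixxqixxixx

φ(xiqqixxixxqixxixx) expands symbol-by-symbol to ixx q xiq xiq q ixx ixx q ixx ixx xiq q ixx ixx q ixx ixx; joining the 17 pieces gives the next term.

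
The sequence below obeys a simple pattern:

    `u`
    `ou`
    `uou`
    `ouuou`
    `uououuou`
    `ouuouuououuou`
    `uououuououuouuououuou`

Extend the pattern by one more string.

Each term (from the third on) is the two preceding terms concatenated in order: term 3 = u·ou = uou.
So term 8 is ouuouuououuou·uououuououuouuououuou.

ouuouuououuouuououuououuouuououuou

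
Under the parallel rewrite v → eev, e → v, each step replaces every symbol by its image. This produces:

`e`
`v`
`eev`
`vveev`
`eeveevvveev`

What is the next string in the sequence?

Expanding eeveevvveev: e→v, e→v, v→eev, e→v, e→v, v→eev, v→eev, v→eev, e→v, e→v, v→eev. Concatenated: v v eev v v eev eev eev v v eev.

vveevvveeveeveevvveev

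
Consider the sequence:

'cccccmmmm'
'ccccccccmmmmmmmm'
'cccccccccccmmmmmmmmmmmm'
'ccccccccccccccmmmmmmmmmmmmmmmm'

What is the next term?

Each string has the form c^{3n+2} m^{4n} (n = 1, 2, …).
At n = 5 the blocks have lengths 17, 20.

cccccccccccccccccmmmmmmmmmmmmmmmmmmmm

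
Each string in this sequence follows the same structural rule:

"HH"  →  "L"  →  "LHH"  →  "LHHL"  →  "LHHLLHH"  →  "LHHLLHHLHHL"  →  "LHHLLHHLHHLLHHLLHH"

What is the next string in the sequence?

LHHLLHHLHHLLHHLLHHLHHLLHHLHHL

This is a Fibonacci-style word recurrence s(k) = s(k−1)·s(k−2): e.g. L·HH = LHH.
The next term joins LHHLLHHLHHLLHHLLHH and LHHLLHHLHHL.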